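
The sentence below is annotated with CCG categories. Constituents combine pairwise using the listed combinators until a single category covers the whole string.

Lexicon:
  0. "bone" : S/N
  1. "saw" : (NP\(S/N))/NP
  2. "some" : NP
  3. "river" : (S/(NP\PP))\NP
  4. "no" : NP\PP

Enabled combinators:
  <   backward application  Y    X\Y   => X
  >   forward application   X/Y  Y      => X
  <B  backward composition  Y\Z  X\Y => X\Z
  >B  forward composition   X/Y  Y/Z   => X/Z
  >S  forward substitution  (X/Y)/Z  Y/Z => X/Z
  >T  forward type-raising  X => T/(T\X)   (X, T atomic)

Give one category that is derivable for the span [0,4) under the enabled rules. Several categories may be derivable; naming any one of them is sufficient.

S/(NP\PP)

[0,5] S   >
  [0,4] S/(NP\PP)   <
    [0,3] NP   <
      [0,1] "bone" : S/N
      [1,3] NP\(S/N)   >
        [1,2] "saw" : (NP\(S/N))/NP
        [2,3] "some" : NP
    [3,4] "river" : (S/(NP\PP))\NP
  [4,5] "no" : NP\PP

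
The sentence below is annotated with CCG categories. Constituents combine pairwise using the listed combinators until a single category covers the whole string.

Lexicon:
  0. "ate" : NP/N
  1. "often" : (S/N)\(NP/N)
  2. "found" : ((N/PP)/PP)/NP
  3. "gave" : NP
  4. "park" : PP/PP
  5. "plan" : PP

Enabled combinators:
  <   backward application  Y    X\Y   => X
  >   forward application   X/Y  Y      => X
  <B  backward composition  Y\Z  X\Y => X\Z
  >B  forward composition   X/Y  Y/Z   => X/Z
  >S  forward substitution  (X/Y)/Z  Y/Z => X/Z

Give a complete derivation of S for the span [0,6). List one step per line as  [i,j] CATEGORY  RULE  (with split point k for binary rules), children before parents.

[0,1] NP/N  lex  "ate"
[1,2] (S/N)\(NP/N)  lex  "often"
[0,2] S/N  <  k=1
[2,3] ((N/PP)/PP)/NP  lex  "found"
[3,4] NP  lex  "gave"
[2,4] (N/PP)/PP  >  k=3
[4,5] PP/PP  lex  "park"
[2,5] N/PP  >S  k=4
[0,5] S/PP  >B  k=2
[5,6] PP  lex  "plan"
[0,6] S  >  k=5

[0,6] S   >
  [0,5] S/PP   >B
    [0,2] S/N   <
      [0,1] "ate" : NP/N
      [1,2] "often" : (S/N)\(NP/N)
    [2,5] N/PP   >S
      [2,4] (N/PP)/PP   >
        [2,3] "found" : ((N/PP)/PP)/NP
        [3,4] "gave" : NP
      [4,5] "park" : PP/PP
  [5,6] "plan" : PP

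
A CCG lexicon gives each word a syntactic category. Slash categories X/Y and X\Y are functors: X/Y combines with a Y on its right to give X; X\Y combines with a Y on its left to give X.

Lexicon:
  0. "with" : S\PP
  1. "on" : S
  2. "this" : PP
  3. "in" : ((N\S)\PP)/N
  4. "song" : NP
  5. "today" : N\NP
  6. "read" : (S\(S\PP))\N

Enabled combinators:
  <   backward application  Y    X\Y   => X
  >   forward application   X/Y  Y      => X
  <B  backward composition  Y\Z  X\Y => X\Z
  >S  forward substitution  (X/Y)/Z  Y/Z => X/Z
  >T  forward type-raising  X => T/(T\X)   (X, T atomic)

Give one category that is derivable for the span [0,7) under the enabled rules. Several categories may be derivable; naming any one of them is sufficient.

S

[0,7] S   <
  [0,1] "with" : S\PP
  [1,7] S\(S\PP)   <
    [1,6] N   >
      [1,2] N/(N\S)   >T
        [1,2] "on" : S
      [2,6] N\S   <
        [2,3] "this" : PP
        [3,6] (N\S)\PP   >
          [3,4] "in" : ((N\S)\PP)/N
          [4,6] N   >
            [4,5] N/(N\NP)   >T
              [4,5] "song" : NP
            [5,6] "today" : N\NP
    [6,7] "read" : (S\(S\PP))\N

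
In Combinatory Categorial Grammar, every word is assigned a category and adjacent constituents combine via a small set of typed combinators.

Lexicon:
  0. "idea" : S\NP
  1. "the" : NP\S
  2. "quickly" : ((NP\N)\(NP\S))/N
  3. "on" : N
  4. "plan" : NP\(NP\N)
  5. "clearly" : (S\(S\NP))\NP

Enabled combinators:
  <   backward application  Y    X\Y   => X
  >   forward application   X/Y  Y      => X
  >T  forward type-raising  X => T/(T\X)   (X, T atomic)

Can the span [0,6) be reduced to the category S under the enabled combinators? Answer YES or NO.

[0,6] S   <
  [0,1] "idea" : S\NP
  [1,6] S\(S\NP)   <
    [1,5] NP   <
      [1,4] NP\N   <
        [1,2] "the" : NP\S
        [2,4] (NP\N)\(NP\S)   >
          [2,3] "quickly" : ((NP\N)\(NP\S))/N
          [3,4] "on" : N
      [4,5] "plan" : NP\(NP\N)
    [5,6] "clearly" : (S\(S\NP))\NP

YES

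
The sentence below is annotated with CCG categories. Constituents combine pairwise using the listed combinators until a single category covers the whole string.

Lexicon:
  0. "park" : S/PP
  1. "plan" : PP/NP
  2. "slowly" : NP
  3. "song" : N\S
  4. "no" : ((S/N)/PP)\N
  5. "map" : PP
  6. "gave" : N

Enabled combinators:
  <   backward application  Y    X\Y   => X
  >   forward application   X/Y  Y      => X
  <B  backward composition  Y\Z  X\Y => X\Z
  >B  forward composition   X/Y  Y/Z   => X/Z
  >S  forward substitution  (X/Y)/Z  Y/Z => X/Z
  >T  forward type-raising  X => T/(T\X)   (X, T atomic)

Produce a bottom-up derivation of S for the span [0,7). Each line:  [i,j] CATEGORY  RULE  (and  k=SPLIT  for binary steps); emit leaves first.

[0,7] S   >
  [0,6] S/N   >
    [0,5] (S/N)/PP   <
      [0,4] N   <
        [0,3] S   >
          [0,1] "park" : S/PP
          [1,3] PP   >
            [1,2] "plan" : PP/NP
            [2,3] "slowly" : NP
        [3,4] "song" : N\S
      [4,5] "no" : ((S/N)/PP)\N
    [5,6] "map" : PP
  [6,7] "gave" : N

[0,1] S/PP  lex  "park"
[1,2] PP/NP  lex  "plan"
[2,3] NP  lex  "slowly"
[1,3] PP  >  k=2
[0,3] S  >  k=1
[3,4] N\S  lex  "song"
[0,4] N  <  k=3
[4,5] ((S/N)/PP)\N  lex  "no"
[0,5] (S/N)/PP  <  k=4
[5,6] PP  lex  "map"
[0,6] S/N  >  k=5
[6,7] N  lex  "gave"
[0,7] S  >  k=6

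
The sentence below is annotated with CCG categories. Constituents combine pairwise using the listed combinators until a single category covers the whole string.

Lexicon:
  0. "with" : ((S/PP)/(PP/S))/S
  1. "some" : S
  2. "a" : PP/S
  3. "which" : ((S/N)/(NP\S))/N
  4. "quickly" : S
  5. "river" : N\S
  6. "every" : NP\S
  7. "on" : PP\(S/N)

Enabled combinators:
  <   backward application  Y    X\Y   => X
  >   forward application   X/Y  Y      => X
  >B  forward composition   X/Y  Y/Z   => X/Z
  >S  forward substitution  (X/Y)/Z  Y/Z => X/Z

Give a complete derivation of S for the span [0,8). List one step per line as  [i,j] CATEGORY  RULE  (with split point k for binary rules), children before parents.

[0,1] ((S/PP)/(PP/S))/S  lex  "with"
[1,2] S  lex  "some"
[0,2] (S/PP)/(PP/S)  >  k=1
[2,3] PP/S  lex  "a"
[0,3] S/PP  >  k=2
[3,4] ((S/N)/(NP\S))/N  lex  "which"
[4,5] S  lex  "quickly"
[5,6] N\S  lex  "river"
[4,6] N  <  k=5
[3,6] (S/N)/(NP\S)  >  k=4
[6,7] NP\S  lex  "every"
[3,7] S/N  >  k=6
[7,8] PP\(S/N)  lex  "on"
[3,8] PP  <  k=7
[0,8] S  >  k=3

[0,8] S   >
  [0,3] S/PP   >
    [0,2] (S/PP)/(PP/S)   >
      [0,1] "with" : ((S/PP)/(PP/S))/S
      [1,2] "some" : S
    [2,3] "a" : PP/S
  [3,8] PP   <
    [3,7] S/N   >
      [3,6] (S/N)/(NP\S)   >
        [3,4] "which" : ((S/N)/(NP\S))/N
        [4,6] N   <
          [4,5] "quickly" : S
          [5,6] "river" : N\S
      [6,7] "every" : NP\S
    [7,8] "on" : PP\(S/N)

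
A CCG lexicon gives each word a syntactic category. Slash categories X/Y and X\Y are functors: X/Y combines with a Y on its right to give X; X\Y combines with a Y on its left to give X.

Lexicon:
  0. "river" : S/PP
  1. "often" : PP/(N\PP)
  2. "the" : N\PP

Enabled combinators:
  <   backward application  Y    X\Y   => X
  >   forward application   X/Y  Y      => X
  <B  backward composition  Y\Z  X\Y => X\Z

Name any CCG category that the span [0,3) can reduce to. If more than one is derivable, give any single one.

[0,3] S   >
  [0,1] "river" : S/PP
  [1,3] PP   >
    [1,2] "often" : PP/(N\PP)
    [2,3] "the" : N\PP

S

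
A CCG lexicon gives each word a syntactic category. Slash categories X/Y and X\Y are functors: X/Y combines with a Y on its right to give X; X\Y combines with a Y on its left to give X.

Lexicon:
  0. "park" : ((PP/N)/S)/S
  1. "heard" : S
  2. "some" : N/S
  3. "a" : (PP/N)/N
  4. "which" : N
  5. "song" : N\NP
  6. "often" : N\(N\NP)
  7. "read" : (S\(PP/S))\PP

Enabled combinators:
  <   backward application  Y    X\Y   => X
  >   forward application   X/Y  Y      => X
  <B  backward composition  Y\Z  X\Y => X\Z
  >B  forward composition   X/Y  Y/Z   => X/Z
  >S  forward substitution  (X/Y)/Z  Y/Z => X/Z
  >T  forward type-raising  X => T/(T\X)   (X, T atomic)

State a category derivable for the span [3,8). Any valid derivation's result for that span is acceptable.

[0,8] S   <
  [0,3] PP/S   >S
    [0,2] (PP/N)/S   >
      [0,1] "park" : ((PP/N)/S)/S
      [1,2] "heard" : S
    [2,3] "some" : N/S
  [3,8] S\(PP/S)   <
    [3,7] PP   >
      [3,5] PP/N   >
        [3,4] "a" : (PP/N)/N
        [4,5] "which" : N
      [5,7] N   <
        [5,6] "song" : N\NP
        [6,7] "often" : N\(N\NP)
    [7,8] "read" : (S\(PP/S))\PP

S\(PP/S)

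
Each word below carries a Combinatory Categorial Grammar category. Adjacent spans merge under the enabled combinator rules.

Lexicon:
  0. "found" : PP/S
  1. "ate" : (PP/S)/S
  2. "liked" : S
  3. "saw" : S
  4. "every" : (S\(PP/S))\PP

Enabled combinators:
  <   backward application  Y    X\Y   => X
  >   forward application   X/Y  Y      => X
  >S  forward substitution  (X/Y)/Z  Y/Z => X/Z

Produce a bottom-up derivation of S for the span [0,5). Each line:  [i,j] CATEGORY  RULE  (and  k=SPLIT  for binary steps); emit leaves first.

[0,1] PP/S  lex  "found"
[1,2] (PP/S)/S  lex  "ate"
[2,3] S  lex  "liked"
[1,3] PP/S  >  k=2
[3,4] S  lex  "saw"
[1,4] PP  >  k=3
[4,5] (S\(PP/S))\PP  lex  "every"
[1,5] S\(PP/S)  <  k=4
[0,5] S  <  k=1

[0,5] S   <
  [0,1] "found" : PP/S
  [1,5] S\(PP/S)   <
    [1,4] PP   >
      [1,3] PP/S   >
        [1,2] "ate" : (PP/S)/S
        [2,3] "liked" : S
      [3,4] "saw" : S
    [4,5] "every" : (S\(PP/S))\PP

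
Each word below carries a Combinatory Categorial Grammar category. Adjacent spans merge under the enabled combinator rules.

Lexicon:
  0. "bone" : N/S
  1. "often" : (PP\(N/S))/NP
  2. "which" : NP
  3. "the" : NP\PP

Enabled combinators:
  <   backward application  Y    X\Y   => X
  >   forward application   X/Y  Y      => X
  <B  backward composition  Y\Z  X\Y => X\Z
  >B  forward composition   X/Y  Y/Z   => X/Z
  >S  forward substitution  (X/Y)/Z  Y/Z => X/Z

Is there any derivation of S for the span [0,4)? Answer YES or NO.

N/S (PP\(N/S))/NP NP NP\PP
CKY chart[0,4] = {NP}; S ∉ chart

NO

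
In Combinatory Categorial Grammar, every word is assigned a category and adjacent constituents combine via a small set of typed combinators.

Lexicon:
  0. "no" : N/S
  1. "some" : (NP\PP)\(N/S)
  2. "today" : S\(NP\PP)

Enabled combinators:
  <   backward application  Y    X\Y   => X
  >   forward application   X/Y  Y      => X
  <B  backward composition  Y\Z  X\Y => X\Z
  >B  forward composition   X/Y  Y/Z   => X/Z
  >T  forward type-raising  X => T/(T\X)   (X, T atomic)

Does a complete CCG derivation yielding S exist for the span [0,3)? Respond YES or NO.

[0,3] S   <
  [0,2] NP\PP   <
    [0,1] "no" : N/S
    [1,2] "some" : (NP\PP)\(N/S)
  [2,3] "today" : S\(NP\PP)

YES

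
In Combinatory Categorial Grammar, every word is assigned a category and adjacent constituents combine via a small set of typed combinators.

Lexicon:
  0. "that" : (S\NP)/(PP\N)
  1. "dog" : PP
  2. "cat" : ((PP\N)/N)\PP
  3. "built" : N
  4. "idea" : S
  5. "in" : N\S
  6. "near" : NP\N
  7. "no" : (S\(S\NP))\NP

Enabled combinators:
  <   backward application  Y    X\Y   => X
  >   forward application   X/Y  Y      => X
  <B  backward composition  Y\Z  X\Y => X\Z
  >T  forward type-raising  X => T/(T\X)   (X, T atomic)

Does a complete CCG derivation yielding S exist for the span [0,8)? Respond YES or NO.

YES

[0,8] S   <
  [0,4] S\NP   >
    [0,1] "that" : (S\NP)/(PP\N)
    [1,4] PP\N   >
      [1,3] (PP\N)/N   <
        [1,2] "dog" : PP
        [2,3] "cat" : ((PP\N)/N)\PP
      [3,4] "built" : N
  [4,8] S\(S\NP)   <
    [4,7] NP   <
      [4,6] N   >
        [4,5] N/(N\S)   >T
          [4,5] "idea" : S
        [5,6] "in" : N\S
      [6,7] "near" : NP\N
    [7,8] "no" : (S\(S\NP))\NP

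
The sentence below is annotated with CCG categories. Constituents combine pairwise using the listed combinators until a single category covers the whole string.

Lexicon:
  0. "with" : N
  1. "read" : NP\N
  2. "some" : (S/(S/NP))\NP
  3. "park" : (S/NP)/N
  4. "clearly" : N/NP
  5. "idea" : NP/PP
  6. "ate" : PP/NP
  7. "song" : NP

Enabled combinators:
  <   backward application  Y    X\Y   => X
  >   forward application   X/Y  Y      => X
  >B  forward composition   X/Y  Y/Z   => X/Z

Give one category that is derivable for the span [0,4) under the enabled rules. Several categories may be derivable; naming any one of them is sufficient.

[0,8] S   >
  [0,4] S/N   >B
    [0,3] S/(S/NP)   <
      [0,2] NP   <
        [0,1] "with" : N
        [1,2] "read" : NP\N
      [2,3] "some" : (S/(S/NP))\NP
    [3,4] "park" : (S/NP)/N
  [4,8] N   >
    [4,7] N/NP   >B
      [4,5] "clearly" : N/NP
      [5,7] NP/NP   >B
        [5,6] "idea" : NP/PP
        [6,7] "ate" : PP/NP
    [7,8] "song" : NP

S/N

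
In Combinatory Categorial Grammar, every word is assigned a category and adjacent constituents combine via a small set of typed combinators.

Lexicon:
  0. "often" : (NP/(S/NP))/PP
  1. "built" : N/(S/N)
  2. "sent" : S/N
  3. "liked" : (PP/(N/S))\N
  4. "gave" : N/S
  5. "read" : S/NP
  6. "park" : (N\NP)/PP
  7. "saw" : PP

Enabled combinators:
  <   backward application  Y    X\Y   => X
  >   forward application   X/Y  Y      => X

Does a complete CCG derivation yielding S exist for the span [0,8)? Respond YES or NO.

NO

(NP/(S/NP))/PP N/(S/N) S/N (PP/(N/S))\N N/S S/NP (N\NP)/PP PP
CKY chart[0,8] = {N}; S ∉ chart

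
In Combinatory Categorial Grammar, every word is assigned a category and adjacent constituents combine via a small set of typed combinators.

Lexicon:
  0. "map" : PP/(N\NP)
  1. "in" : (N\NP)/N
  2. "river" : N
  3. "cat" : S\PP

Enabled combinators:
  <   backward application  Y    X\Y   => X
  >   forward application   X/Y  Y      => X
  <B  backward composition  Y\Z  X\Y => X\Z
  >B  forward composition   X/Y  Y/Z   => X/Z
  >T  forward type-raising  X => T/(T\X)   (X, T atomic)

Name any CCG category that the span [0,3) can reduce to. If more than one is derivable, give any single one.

[0,4] S   <
  [0,3] PP   >
    [0,1] "map" : PP/(N\NP)
    [1,3] N\NP   >
      [1,2] "in" : (N\NP)/N
      [2,3] "river" : N
  [3,4] "cat" : S\PP

PP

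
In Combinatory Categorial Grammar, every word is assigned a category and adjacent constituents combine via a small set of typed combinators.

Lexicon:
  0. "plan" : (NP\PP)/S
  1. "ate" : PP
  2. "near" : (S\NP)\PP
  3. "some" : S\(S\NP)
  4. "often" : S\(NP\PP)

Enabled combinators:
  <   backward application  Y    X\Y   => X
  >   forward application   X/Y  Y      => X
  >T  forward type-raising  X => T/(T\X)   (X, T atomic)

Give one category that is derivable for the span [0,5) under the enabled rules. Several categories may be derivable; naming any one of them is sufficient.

S

[0,5] S   <
  [0,4] NP\PP   >
    [0,1] "plan" : (NP\PP)/S
    [1,4] S   <
      [1,3] S\NP   <
        [1,2] "ate" : PP
        [2,3] "near" : (S\NP)\PP
      [3,4] "some" : S\(S\NP)
  [4,5] "often" : S\(NP\PP)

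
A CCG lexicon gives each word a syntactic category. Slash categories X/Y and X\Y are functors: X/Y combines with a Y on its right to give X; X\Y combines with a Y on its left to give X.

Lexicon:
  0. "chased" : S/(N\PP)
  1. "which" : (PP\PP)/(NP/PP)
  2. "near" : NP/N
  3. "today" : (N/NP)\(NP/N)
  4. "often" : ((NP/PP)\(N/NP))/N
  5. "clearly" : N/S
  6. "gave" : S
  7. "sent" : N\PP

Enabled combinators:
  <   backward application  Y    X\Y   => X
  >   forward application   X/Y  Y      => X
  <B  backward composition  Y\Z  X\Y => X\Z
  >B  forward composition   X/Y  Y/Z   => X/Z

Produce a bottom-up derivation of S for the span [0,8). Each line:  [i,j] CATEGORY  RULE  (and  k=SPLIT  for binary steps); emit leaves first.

[0,1] S/(N\PP)  lex  "chased"
[1,2] (PP\PP)/(NP/PP)  lex  "which"
[2,3] NP/N  lex  "near"
[3,4] (N/NP)\(NP/N)  lex  "today"
[2,4] N/NP  <  k=3
[4,5] ((NP/PP)\(N/NP))/N  lex  "often"
[5,6] N/S  lex  "clearly"
[6,7] S  lex  "gave"
[5,7] N  >  k=6
[4,7] (NP/PP)\(N/NP)  >  k=5
[2,7] NP/PP  <  k=4
[1,7] PP\PP  >  k=2
[7,8] N\PP  lex  "sent"
[1,8] N\PP  <B  k=7
[0,8] S  >  k=1

[0,8] S   >
  [0,1] "chased" : S/(N\PP)
  [1,8] N\PP   <B
    [1,7] PP\PP   >
      [1,2] "which" : (PP\PP)/(NP/PP)
      [2,7] NP/PP   <
        [2,4] N/NP   <
          [2,3] "near" : NP/N
          [3,4] "today" : (N/NP)\(NP/N)
        [4,7] (NP/PP)\(N/NP)   >
          [4,5] "often" : ((NP/PP)\(N/NP))/N
          [5,7] N   >
            [5,6] "clearly" : N/S
            [6,7] "gave" : S
    [7,8] "sent" : N\PP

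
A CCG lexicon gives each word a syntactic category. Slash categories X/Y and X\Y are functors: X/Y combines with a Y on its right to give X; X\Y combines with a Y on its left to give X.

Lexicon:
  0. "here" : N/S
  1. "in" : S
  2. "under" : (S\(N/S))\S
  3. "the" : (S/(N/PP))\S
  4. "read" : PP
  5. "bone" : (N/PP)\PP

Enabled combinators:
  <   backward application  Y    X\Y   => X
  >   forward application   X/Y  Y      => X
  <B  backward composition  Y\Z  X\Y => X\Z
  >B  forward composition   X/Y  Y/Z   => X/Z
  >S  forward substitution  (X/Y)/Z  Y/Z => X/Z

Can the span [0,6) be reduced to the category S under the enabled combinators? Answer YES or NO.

YES

[0,6] S   >
  [0,4] S/(N/PP)   <
    [0,3] S   <
      [0,1] "here" : N/S
      [1,3] S\(N/S)   <
        [1,2] "in" : S
        [2,3] "under" : (S\(N/S))\S
    [3,4] "the" : (S/(N/PP))\S
  [4,6] N/PP   <
    [4,5] "read" : PP
    [5,6] "bone" : (N/PP)\PP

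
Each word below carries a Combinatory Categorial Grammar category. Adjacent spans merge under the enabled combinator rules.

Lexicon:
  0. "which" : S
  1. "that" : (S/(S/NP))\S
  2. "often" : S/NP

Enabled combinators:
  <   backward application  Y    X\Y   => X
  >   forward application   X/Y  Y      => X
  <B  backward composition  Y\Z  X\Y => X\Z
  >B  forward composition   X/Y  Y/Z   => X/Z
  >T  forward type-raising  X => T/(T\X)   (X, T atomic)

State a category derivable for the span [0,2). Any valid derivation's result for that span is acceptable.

[0,3] S   >
  [0,2] S/(S/NP)   <
    [0,1] "which" : S
    [1,2] "that" : (S/(S/NP))\S
  [2,3] "often" : S/NP

S/(S/NP)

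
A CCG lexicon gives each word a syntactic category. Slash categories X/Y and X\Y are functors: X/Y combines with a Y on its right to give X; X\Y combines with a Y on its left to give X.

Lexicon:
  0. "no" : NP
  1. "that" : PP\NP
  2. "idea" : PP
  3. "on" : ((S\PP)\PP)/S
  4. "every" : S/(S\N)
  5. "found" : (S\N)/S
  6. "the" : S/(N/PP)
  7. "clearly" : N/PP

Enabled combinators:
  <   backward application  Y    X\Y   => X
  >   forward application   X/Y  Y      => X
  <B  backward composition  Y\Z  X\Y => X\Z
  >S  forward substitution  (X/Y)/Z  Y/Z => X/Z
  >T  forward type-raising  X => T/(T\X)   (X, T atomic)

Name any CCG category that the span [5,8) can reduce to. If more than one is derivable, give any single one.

[0,8] S   <
  [0,2] PP   <
    [0,1] "no" : NP
    [1,2] "that" : PP\NP
  [2,8] S\PP   <
    [2,3] "idea" : PP
    [3,8] (S\PP)\PP   >
      [3,4] "on" : ((S\PP)\PP)/S
      [4,8] S   >
        [4,5] "every" : S/(S\N)
        [5,8] S\N   >
          [5,6] "found" : (S\N)/S
          [6,8] S   >
            [6,7] "the" : S/(N/PP)
            [7,8] "clearly" : N/PP

S\N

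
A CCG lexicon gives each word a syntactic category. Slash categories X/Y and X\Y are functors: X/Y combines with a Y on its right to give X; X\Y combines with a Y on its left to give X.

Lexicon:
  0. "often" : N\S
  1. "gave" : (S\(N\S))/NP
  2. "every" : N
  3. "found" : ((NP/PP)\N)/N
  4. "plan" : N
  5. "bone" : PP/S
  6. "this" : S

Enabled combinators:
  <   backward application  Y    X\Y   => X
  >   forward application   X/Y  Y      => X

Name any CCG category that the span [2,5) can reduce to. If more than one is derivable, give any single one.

NP/PP

[0,7] S   <
  [0,1] "often" : N\S
  [1,7] S\(N\S)   >
    [1,2] "gave" : (S\(N\S))/NP
    [2,7] NP   >
      [2,5] NP/PP   <
        [2,3] "every" : N
        [3,5] (NP/PP)\N   >
          [3,4] "found" : ((NP/PP)\N)/N
          [4,5] "plan" : N
      [5,7] PP   >
        [5,6] "bone" : PP/S
        [6,7] "this" : S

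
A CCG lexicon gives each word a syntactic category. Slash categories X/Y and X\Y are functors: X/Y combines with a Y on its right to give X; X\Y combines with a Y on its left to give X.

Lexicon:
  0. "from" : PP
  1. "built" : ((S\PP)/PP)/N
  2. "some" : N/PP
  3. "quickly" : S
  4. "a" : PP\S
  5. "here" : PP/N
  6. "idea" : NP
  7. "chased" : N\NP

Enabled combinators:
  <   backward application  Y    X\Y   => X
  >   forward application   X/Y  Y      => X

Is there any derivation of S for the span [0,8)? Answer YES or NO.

[0,8] S   <
  [0,1] "from" : PP
  [1,8] S\PP   >
    [1,5] (S\PP)/PP   >
      [1,2] "built" : ((S\PP)/PP)/N
      [2,5] N   >
        [2,3] "some" : N/PP
        [3,5] PP   <
          [3,4] "quickly" : S
          [4,5] "a" : PP\S
    [5,8] PP   >
      [5,6] "here" : PP/N
      [6,8] N   <
        [6,7] "idea" : NP
        [7,8] "chased" : N\NP

YES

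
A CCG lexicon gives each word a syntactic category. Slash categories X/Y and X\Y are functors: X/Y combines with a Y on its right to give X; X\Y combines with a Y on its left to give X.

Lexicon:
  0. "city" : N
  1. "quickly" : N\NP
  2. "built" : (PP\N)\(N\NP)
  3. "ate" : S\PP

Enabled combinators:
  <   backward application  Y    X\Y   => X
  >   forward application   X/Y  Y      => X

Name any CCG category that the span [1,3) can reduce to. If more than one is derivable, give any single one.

PP\N

[0,4] S   <
  [0,3] PP   <
    [0,1] "city" : N
    [1,3] PP\N   <
      [1,2] "quickly" : N\NP
      [2,3] "built" : (PP\N)\(N\NP)
  [3,4] "ate" : S\PP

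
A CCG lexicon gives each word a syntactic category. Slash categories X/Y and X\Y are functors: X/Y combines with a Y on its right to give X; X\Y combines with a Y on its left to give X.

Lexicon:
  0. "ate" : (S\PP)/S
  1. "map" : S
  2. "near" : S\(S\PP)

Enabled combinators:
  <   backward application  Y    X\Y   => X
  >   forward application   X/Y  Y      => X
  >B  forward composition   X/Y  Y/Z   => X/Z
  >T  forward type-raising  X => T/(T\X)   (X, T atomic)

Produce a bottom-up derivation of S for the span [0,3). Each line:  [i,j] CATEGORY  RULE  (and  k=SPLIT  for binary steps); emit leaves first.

[0,3] S   <
  [0,2] S\PP   >
    [0,1] "ate" : (S\PP)/S
    [1,2] "map" : S
  [2,3] "near" : S\(S\PP)

[0,1] (S\PP)/S  lex  "ate"
[1,2] S  lex  "map"
[0,2] S\PP  >  k=1
[2,3] S\(S\PP)  lex  "near"
[0,3] S  <  k=2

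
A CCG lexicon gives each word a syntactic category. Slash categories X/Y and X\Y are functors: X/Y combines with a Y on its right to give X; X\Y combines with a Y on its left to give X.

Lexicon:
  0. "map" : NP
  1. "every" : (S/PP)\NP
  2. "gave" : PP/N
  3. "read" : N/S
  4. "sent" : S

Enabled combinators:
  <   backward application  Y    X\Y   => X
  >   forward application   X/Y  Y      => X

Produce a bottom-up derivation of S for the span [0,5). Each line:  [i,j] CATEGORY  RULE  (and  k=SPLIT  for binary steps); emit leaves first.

[0,1] NP  lex  "map"
[1,2] (S/PP)\NP  lex  "every"
[0,2] S/PP  <  k=1
[2,3] PP/N  lex  "gave"
[3,4] N/S  lex  "read"
[4,5] S  lex  "sent"
[3,5] N  >  k=4
[2,5] PP  >  k=3
[0,5] S  >  k=2

[0,5] S   >
  [0,2] S/PP   <
    [0,1] "map" : NP
    [1,2] "every" : (S/PP)\NP
  [2,5] PP   >
    [2,3] "gave" : PP/N
    [3,5] N   >
      [3,4] "read" : N/S
      [4,5] "sent" : S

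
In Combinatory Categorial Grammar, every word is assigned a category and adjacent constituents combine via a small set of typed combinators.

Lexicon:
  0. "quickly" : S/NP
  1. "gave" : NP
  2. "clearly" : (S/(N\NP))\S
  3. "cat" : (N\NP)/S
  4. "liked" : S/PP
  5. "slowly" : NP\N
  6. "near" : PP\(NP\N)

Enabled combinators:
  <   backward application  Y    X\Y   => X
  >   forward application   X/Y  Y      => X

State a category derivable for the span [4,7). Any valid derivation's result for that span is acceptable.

S

[0,7] S   >
  [0,3] S/(N\NP)   <
    [0,2] S   >
      [0,1] "quickly" : S/NP
      [1,2] "gave" : NP
    [2,3] "clearly" : (S/(N\NP))\S
  [3,7] N\NP   >
    [3,4] "cat" : (N\NP)/S
    [4,7] S   >
      [4,5] "liked" : S/PP
      [5,7] PP   <
        [5,6] "slowly" : NP\N
        [6,7] "near" : PP\(NP\N)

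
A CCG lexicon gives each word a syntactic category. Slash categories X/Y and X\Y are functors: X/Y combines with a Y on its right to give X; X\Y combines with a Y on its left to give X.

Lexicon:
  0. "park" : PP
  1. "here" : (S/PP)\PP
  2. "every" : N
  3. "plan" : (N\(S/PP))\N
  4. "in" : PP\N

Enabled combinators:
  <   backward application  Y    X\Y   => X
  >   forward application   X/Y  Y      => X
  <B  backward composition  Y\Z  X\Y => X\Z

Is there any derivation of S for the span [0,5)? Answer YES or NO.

NO

PP (S/PP)\PP N (N\(S/PP))\N PP\N
CKY chart[0,5] = {PP}; S ∉ chart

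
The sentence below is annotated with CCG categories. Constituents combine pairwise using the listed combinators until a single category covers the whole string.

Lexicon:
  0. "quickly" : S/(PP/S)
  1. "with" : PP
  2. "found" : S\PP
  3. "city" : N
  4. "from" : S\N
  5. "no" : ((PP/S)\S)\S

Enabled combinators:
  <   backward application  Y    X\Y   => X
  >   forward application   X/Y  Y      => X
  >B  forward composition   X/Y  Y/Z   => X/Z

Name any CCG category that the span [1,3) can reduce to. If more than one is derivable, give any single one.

S

[0,6] S   >
  [0,1] "quickly" : S/(PP/S)
  [1,6] PP/S   <
    [1,3] S   <
      [1,2] "with" : PP
      [2,3] "found" : S\PP
    [3,6] (PP/S)\S   <
      [3,5] S   <
        [3,4] "city" : N
        [4,5] "from" : S\N
      [5,6] "no" : ((PP/S)\S)\S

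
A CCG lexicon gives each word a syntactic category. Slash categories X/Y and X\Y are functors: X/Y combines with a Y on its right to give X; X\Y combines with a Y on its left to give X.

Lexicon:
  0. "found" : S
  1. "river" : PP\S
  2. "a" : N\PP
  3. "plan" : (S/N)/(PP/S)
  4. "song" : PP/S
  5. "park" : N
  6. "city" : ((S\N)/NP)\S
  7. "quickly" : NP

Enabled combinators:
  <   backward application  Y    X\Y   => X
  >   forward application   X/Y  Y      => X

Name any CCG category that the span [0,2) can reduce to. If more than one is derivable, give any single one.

[0,8] S   <
  [0,3] N   <
    [0,2] PP   <
      [0,1] "found" : S
      [1,2] "river" : PP\S
    [2,3] "a" : N\PP
  [3,8] S\N   >
    [3,7] (S\N)/NP   <
      [3,6] S   >
        [3,5] S/N   >
          [3,4] "plan" : (S/N)/(PP/S)
          [4,5] "song" : PP/S
        [5,6] "park" : N
      [6,7] "city" : ((S\N)/NP)\S
    [7,8] "quickly" : NP

PP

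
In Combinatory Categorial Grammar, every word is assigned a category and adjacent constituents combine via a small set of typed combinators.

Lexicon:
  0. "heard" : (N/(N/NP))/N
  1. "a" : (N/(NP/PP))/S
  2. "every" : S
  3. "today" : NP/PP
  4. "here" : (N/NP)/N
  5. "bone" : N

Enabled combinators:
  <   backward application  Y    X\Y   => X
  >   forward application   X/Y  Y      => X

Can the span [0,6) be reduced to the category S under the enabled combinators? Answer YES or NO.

NO

(N/(N/NP))/N (N/(NP/PP))/S S NP/PP (N/NP)/N N
CKY chart[0,6] = {N}; S ∉ chart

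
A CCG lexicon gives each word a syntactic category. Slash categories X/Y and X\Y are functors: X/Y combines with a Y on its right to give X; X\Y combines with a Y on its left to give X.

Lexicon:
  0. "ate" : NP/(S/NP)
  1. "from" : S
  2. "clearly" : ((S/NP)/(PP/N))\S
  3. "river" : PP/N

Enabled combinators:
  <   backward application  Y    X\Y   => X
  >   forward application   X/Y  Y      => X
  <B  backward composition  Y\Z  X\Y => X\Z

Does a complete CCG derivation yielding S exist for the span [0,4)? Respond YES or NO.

NO

NP/(S/NP) S ((S/NP)/(PP/N))\S PP/N
CKY chart[0,4] = {NP}; S ∉ chart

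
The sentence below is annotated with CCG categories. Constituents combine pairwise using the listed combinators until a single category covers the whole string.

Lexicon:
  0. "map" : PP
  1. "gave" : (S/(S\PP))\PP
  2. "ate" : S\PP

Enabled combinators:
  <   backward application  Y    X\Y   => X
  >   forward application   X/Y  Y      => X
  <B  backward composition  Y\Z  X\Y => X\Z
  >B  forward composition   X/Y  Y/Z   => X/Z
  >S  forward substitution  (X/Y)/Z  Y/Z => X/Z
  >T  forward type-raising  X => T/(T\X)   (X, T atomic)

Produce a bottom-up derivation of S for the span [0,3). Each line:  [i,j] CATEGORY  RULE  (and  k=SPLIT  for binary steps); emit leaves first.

[0,1] PP  lex  "map"
[1,2] (S/(S\PP))\PP  lex  "gave"
[0,2] S/(S\PP)  <  k=1
[2,3] S\PP  lex  "ate"
[0,3] S  >  k=2

[0,3] S   >
  [0,2] S/(S\PP)   <
    [0,1] "map" : PP
    [1,2] "gave" : (S/(S\PP))\PP
  [2,3] "ate" : S\PP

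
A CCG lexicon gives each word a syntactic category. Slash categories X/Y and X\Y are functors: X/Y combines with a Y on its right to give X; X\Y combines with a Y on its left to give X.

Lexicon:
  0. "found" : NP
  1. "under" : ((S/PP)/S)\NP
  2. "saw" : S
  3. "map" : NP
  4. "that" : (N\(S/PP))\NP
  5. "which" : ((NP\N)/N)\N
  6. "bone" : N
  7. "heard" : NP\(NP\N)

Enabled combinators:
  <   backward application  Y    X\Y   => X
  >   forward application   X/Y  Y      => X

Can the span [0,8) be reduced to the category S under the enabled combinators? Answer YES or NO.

NO

NP ((S/PP)/S)\NP S NP (N\(S/PP))\NP ((NP\N)/N)\N N NP\(NP\N)
CKY chart[0,8] = {NP}; S ∉ chart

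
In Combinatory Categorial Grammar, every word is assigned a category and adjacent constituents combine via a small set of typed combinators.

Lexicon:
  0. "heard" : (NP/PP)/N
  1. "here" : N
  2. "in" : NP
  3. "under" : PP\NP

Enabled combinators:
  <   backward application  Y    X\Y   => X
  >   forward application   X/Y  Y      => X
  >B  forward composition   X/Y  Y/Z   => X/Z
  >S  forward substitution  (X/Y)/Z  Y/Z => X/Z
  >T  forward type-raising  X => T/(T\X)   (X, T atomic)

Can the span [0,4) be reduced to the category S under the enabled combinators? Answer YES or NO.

(NP/PP)/N N NP PP\NP
CKY chart[0,4] = {N/(N\NP), NP, NP/(NP\NP), NP/(PP\PP), PP/(PP\NP), S/(S\NP)}; S ∉ chart

NO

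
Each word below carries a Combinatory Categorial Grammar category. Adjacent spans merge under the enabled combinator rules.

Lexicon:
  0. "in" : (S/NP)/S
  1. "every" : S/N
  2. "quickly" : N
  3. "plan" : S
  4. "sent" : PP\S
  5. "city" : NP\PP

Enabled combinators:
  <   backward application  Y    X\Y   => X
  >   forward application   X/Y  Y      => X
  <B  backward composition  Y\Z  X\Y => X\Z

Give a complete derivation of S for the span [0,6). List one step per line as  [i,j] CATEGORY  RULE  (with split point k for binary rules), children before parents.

[0,6] S   >
  [0,3] S/NP   >
    [0,1] "in" : (S/NP)/S
    [1,3] S   >
      [1,2] "every" : S/N
      [2,3] "quickly" : N
  [3,6] NP   <
    [3,5] PP   <
      [3,4] "plan" : S
      [4,5] "sent" : PP\S
    [5,6] "city" : NP\PP

[0,1] (S/NP)/S  lex  "in"
[1,2] S/N  lex  "every"
[2,3] N  lex  "quickly"
[1,3] S  >  k=2
[0,3] S/NP  >  k=1
[3,4] S  lex  "plan"
[4,5] PP\S  lex  "sent"
[3,5] PP  <  k=4
[5,6] NP\PP  lex  "city"
[3,6] NP  <  k=5
[0,6] S  >  k=3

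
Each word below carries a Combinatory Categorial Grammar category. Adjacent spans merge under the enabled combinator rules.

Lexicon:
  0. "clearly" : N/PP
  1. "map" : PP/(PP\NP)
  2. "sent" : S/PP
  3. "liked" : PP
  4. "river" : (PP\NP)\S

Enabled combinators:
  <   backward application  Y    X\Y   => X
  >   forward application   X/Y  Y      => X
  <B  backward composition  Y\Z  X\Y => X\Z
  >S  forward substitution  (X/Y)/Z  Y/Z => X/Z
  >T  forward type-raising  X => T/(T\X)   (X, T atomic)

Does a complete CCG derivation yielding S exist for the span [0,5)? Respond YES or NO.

N/PP PP/(PP\NP) S/PP PP (PP\NP)\S
CKY chart[0,5] = {N, N/(N\N), NP/(NP\N), PP/(PP\N), S/(S\N)}; S ∉ chart

NO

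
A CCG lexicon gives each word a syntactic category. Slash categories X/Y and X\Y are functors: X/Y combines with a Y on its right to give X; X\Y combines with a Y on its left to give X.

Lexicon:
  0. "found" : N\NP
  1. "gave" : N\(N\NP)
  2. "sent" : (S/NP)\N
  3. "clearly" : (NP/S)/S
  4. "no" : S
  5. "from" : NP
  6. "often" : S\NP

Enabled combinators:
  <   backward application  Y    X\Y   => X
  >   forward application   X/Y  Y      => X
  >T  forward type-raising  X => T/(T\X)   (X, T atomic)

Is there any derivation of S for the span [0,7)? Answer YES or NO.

YES

[0,7] S   >
  [0,3] S/NP   <
    [0,2] N   <
      [0,1] "found" : N\NP
      [1,2] "gave" : N\(N\NP)
    [2,3] "sent" : (S/NP)\N
  [3,7] NP   >
    [3,5] NP/S   >
      [3,4] "clearly" : (NP/S)/S
      [4,5] "no" : S
    [5,7] S   >
      [5,6] S/(S\NP)   >T
        [5,6] "from" : NP
      [6,7] "often" : S\NP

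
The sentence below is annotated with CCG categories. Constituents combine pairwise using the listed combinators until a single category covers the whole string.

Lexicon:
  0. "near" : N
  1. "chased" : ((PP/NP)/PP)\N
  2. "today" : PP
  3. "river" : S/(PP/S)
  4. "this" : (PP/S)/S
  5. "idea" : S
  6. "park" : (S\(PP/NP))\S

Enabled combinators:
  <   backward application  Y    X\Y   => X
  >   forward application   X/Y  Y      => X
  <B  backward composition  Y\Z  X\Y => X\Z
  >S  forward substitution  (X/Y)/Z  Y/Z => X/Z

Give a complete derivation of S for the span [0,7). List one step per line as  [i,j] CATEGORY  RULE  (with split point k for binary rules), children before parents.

[0,7] S   <
  [0,3] PP/NP   >
    [0,2] (PP/NP)/PP   <
      [0,1] "near" : N
      [1,2] "chased" : ((PP/NP)/PP)\N
    [2,3] "today" : PP
  [3,7] S\(PP/NP)   <
    [3,6] S   >
      [3,4] "river" : S/(PP/S)
      [4,6] PP/S   >
        [4,5] "this" : (PP/S)/S
        [5,6] "idea" : S
    [6,7] "park" : (S\(PP/NP))\S

[0,1] N  lex  "near"
[1,2] ((PP/NP)/PP)\N  lex  "chased"
[0,2] (PP/NP)/PP  <  k=1
[2,3] PP  lex  "today"
[0,3] PP/NP  >  k=2
[3,4] S/(PP/S)  lex  "river"
[4,5] (PP/S)/S  lex  "this"
[5,6] S  lex  "idea"
[4,6] PP/S  >  k=5
[3,6] S  >  k=4
[6,7] (S\(PP/NP))\S  lex  "park"
[3,7] S\(PP/NP)  <  k=6
[0,7] S  <  k=3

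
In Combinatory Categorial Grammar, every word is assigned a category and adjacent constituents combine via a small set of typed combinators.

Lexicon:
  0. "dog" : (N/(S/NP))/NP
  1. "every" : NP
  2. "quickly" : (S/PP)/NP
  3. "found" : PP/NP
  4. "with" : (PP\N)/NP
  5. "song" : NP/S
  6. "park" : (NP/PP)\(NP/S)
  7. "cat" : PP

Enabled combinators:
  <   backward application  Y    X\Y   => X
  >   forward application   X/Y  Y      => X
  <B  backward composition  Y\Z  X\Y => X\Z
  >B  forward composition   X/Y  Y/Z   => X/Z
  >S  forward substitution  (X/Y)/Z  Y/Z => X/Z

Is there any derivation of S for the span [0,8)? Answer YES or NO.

NO

(N/(S/NP))/NP NP (S/PP)/NP PP/NP (PP\N)/NP NP/S (NP/PP)\(NP/S) PP
CKY chart[0,8] = {PP}; S ∉ chart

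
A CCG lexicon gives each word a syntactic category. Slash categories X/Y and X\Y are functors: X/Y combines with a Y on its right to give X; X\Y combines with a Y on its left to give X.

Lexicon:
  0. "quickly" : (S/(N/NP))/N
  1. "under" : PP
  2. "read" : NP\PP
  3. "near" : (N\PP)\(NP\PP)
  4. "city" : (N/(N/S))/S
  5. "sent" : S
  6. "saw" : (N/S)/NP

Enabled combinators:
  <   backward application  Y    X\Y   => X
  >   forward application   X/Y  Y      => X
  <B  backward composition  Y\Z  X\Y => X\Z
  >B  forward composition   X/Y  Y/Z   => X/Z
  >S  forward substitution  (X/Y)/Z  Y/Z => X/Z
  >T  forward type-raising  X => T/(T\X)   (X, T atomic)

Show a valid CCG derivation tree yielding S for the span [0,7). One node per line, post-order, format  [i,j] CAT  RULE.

[0,7] S   >
  [0,4] S/(N/NP)   >
    [0,1] "quickly" : (S/(N/NP))/N
    [1,4] N   <
      [1,2] "under" : PP
      [2,4] N\PP   <
        [2,3] "read" : NP\PP
        [3,4] "near" : (N\PP)\(NP\PP)
  [4,7] N/NP   >B
    [4,6] N/(N/S)   >
      [4,5] "city" : (N/(N/S))/S
      [5,6] "sent" : S
    [6,7] "saw" : (N/S)/NP

[0,1] (S/(N/NP))/N  lex  "quickly"
[1,2] PP  lex  "under"
[2,3] NP\PP  lex  "read"
[3,4] (N\PP)\(NP\PP)  lex  "near"
[2,4] N\PP  <  k=3
[1,4] N  <  k=2
[0,4] S/(N/NP)  >  k=1
[4,5] (N/(N/S))/S  lex  "city"
[5,6] S  lex  "sent"
[4,6] N/(N/S)  >  k=5
[6,7] (N/S)/NP  lex  "saw"
[4,7] N/NP  >B  k=6
[0,7] S  >  k=4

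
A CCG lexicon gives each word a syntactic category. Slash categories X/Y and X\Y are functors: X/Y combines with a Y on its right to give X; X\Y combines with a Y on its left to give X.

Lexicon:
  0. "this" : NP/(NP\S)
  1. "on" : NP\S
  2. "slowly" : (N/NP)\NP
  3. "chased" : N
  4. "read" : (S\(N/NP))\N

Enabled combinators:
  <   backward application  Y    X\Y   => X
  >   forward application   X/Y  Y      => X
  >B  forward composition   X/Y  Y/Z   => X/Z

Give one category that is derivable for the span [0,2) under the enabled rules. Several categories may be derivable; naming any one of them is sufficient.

[0,5] S   <
  [0,3] N/NP   <
    [0,2] NP   >
      [0,1] "this" : NP/(NP\S)
      [1,2] "on" : NP\S
    [2,3] "slowly" : (N/NP)\NP
  [3,5] S\(N/NP)   <
    [3,4] "chased" : N
    [4,5] "read" : (S\(N/NP))\N

NP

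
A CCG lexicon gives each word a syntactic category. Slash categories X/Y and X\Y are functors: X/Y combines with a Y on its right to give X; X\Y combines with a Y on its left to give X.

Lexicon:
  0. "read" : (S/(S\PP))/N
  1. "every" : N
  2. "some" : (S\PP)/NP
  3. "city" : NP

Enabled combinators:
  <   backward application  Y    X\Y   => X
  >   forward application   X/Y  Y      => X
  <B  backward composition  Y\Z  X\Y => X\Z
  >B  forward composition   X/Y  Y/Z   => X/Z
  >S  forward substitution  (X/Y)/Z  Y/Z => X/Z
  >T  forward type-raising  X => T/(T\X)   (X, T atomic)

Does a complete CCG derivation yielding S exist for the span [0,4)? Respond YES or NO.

[0,4] S   >
  [0,2] S/(S\PP)   >
    [0,1] "read" : (S/(S\PP))/N
    [1,2] "every" : N
  [2,4] S\PP   >
    [2,3] "some" : (S\PP)/NP
    [3,4] "city" : NP

YES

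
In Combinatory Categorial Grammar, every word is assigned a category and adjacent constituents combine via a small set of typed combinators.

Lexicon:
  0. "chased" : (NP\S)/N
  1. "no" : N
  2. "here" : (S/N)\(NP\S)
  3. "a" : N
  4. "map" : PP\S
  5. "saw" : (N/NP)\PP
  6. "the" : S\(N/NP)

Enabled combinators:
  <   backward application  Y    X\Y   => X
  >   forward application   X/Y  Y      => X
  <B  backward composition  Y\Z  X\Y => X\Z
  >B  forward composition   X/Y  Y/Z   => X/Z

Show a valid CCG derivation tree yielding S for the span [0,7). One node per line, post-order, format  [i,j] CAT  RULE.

[0,7] S   <
  [0,6] N/NP   <
    [0,5] PP   <
      [0,4] S   >
        [0,3] S/N   <
          [0,2] NP\S   >
            [0,1] "chased" : (NP\S)/N
            [1,2] "no" : N
          [2,3] "here" : (S/N)\(NP\S)
        [3,4] "a" : N
      [4,5] "map" : PP\S
    [5,6] "saw" : (N/NP)\PP
  [6,7] "the" : S\(N/NP)

[0,1] (NP\S)/N  lex  "chased"
[1,2] N  lex  "no"
[0,2] NP\S  >  k=1
[2,3] (S/N)\(NP\S)  lex  "here"
[0,3] S/N  <  k=2
[3,4] N  lex  "a"
[0,4] S  >  k=3
[4,5] PP\S  lex  "map"
[0,5] PP  <  k=4
[5,6] (N/NP)\PP  lex  "saw"
[0,6] N/NP  <  k=5
[6,7] S\(N/NP)  lex  "the"
[0,7] S  <  k=6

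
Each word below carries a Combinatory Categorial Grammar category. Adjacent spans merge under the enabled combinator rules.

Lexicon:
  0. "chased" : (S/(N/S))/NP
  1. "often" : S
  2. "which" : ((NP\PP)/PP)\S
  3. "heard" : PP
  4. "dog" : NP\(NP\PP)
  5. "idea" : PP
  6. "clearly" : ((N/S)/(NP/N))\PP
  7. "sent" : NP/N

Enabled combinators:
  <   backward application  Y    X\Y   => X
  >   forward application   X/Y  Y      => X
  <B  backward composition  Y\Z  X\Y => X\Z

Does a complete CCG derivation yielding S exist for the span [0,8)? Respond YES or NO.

[0,8] S   >
  [0,5] S/(N/S)   >
    [0,1] "chased" : (S/(N/S))/NP
    [1,5] NP   <
      [1,4] NP\PP   >
        [1,3] (NP\PP)/PP   <
          [1,2] "often" : S
          [2,3] "which" : ((NP\PP)/PP)\S
        [3,4] "heard" : PP
      [4,5] "dog" : NP\(NP\PP)
  [5,8] N/S   >
    [5,7] (N/S)/(NP/N)   <
      [5,6] "idea" : PP
      [6,7] "clearly" : ((N/S)/(NP/N))\PP
    [7,8] "sent" : NP/N

YES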